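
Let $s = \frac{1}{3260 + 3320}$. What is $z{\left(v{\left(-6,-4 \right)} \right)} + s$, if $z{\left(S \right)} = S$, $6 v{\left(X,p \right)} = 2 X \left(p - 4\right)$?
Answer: $\frac{105281}{6580} \approx 16.0$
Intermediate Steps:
$v{\left(X,p \right)} = \frac{X \left(-4 + p\right)}{3}$ ($v{\left(X,p \right)} = \frac{2 X \left(p - 4\right)}{6} = \frac{2 X \left(-4 + p\right)}{6} = \frac{X \left(-4 + p\right)}{3}$)
$s = \frac{1}{6580} \approx 0.00015198$
$z{\left(v{\left(-6,-4 \right)} \right)} + s = \frac{1}{3} \left(-6\right) \left(-4 - 4\right) + \frac{1}{6580} = \frac{1}{3} \left(-6\right) \left(-8\right) + \frac{1}{6580} = 16 + \frac{1}{6580} = \frac{105281}{6580}$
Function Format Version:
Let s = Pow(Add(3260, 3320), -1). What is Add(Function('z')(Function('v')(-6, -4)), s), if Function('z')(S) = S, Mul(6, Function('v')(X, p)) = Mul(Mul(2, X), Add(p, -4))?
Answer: Rational(105281, 6580) ≈ 16.000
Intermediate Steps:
Function('v')(X, p) = Mul(Rational(1, 3), X, Add(-4, p)) (Function('v')(X, p) = Mul(Rational(1, 6), Mul(Mul(2, X), Add(p, -4))) = Mul(Rational(1, 6), Mul(Mul(2, X), Add(-4, p))) = Mul(Rational(1, 6), Mul(2, X, Add(-4, p))) = Mul(Rational(1, 3), X, Add(-4, p)))
s = Rational(1, 6580) (s = Pow(6580, -1) = Rational(1, 6580) ≈ 0.00015198)
Add(Function('z')(Function('v')(-6, -4)), s) = Add(Mul(Rational(1, 3), -6, Add(-4, -4)), Rational(1, 6580)) = Add(Mul(Rational(1, 3), -6, -8), Rational(1, 6580)) = Add(16, Rational(1, 6580)) = Rational(105281, 6580)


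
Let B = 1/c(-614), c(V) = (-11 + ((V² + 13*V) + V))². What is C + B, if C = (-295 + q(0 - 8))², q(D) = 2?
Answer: 11650606878852530/135710455321 ≈ 85849.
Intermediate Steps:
C = 85849 (C = (-295 + 2)² = (-293)² = 85849)
c(V) = (-11 + V² + 14*V)² (c(V) = (-11 + (V² + 14*V))² = (-11 + V² + 14*V)²)
B = 1/135710455321 (B = 1/((-11 + (-614)² + 14*(-614))²) = 1/((-11 + 376996 - 8596)²) = 1/(368389²) = 1/135710455321 ≈ 7.3686e-12)
C + B = 85849 + 1/135710455321 = 11650606878852530/135710455321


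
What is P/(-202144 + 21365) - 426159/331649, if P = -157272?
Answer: -24881496333/59955174571 ≈ -0.41500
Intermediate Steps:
P/(-202144 + 21365) - 426159/331649 = -157272/(-202144 + 21365) - 426159/331649 = -157272/(-180779) - 426159*1/331649 = -157272*(-1/180779) - 426159/331649 = 157272/180779 - 426159/331649 = -24881496333/59955174571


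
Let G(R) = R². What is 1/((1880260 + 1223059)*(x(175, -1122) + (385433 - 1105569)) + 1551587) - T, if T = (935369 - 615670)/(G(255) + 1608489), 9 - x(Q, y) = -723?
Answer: -79304482443390725/415131613272038394 ≈ -0.19103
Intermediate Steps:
x(Q, y) = 732 (x(Q, y) = 9 - 1*(-723) = 9 + 723 = 732)
T = 319699/1673514 (T = (935369 - 615670)/(255² + 1608489) = 319699/(65025 + 1608489) = 319699/1673514 ≈ 0.19103)
1/((1880260 + 1223059)*(x(175, -1122) + (385433 - 1105569)) + 1551587) - T = 1/((1880260 + 1223059)*(732 + (385433 - 1105569)) + 1551587) - 1*319699/1673514 = 1/(3103319*(732 - 720136) + 1551587) - 319699/1673514 = 1/(3103319*(-719404) + 1551587) - 319699/1673514 = 1/(-2232540101876 + 1551587) - 319699/1673514 = 1/(-2232538550289) - 319699/1673514 = -1/2232538550289 - 319699/1673514 = -79304482443390725/415131613272038394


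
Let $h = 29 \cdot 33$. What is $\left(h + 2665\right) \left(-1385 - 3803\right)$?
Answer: $-18790936$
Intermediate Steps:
$h = 957$
$\left(h + 2665\right) \left(-1385 - 3803\right) = \left(957 + 2665\right) \left(-1385 - 3803\right) = 3622 \left(-5188\right) = -18790936$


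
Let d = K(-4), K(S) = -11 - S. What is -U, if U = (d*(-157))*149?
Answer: -163751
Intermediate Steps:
d = -7 (d = -11 - 1*(-4) = -11 + 4 = -7)
U = 163751 (U = -7*(-157)*149 = 1099*149 = 163751)
-U = -1*163751 = -163751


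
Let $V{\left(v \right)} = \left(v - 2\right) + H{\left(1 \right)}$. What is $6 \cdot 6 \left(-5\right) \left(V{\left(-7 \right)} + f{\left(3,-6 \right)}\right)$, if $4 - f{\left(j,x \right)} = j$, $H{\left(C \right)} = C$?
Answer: $1260$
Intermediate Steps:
$f{\left(j,x \right)} = 4 - j$
$V{\left(v \right)} = -1 + v$ ($V{\left(v \right)} = \left(v - 2\right) + 1 = \left(-2 + v\right) + 1 = -1 + v$)
$6 \cdot 6 \left(-5\right) \left(V{\left(-7 \right)} + f{\left(3,-6 \right)}\right) = 6 \cdot 6 \left(-5\right) \left(\left(-1 - 7\right) + \left(4 - 3\right)\right) = 36 \left(-5\right) \left(-8 + \left(4 - 3\right)\right) = - 180 \left(-8 + 1\right) = \left(-180\right) \left(-7\right) = 1260$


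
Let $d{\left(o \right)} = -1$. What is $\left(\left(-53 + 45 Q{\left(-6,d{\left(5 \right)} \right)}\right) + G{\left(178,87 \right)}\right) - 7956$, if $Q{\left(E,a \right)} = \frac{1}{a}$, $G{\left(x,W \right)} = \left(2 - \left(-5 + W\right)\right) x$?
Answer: $-22294$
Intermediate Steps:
$G{\left(x,W \right)} = x \left(7 - W\right)$ ($G{\left(x,W \right)} = \left(7 - W\right) x = x \left(7 - W\right)$)
$\left(\left(-53 + 45 Q{\left(-6,d{\left(5 \right)} \right)}\right) + G{\left(178,87 \right)}\right) - 7956 = \left(\left(-53 + \frac{45}{-1}\right) + 178 \left(7 - 87\right)\right) - 7956 = \left(\left(-53 + 45 \left(-1\right)\right) + 178 \left(7 - 87\right)\right) - 7956 = \left(\left(-53 - 45\right) + 178 \left(-80\right)\right) - 7956 = \left(-98 - 14240\right) - 7956 = -14338 - 7956 = -22294$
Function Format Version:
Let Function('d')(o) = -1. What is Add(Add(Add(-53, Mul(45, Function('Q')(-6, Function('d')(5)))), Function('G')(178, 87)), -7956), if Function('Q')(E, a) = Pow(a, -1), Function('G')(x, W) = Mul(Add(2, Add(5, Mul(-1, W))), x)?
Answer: -22294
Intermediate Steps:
Function('G')(x, W) = Mul(x, Add(7, Mul(-1, W))) (Function('G')(x, W) = Mul(Add(7, Mul(-1, W)), x) = Mul(x, Add(7, Mul(-1, W))))
Add(Add(Add(-53, Mul(45, Function('Q')(-6, Function('d')(5)))), Function('G')(178, 87)), -7956) = Add(Add(Add(-53, Mul(45, Pow(-1, -1))), Mul(178, Add(7, Mul(-1, 87)))), -7956) = Add(Add(Add(-53, Mul(45, -1)), Mul(178, Add(7, -87))), -7956) = Add(Add(Add(-53, -45), Mul(178, -80)), -7956) = Add(Add(-98, -14240), -7956) = Add(-14338, -7956) = -22294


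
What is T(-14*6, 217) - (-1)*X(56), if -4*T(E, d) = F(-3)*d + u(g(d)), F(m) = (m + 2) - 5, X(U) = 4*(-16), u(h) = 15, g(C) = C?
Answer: 1031/4 ≈ 257.75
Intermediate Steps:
X(U) = -64
F(m) = -3 + m (F(m) = (2 + m) - 5 = -3 + m)
T(E, d) = -15/4 + 3*d/2 (T(E, d) = -((-3 - 3)*d + 15)/4 = -(-6*d + 15)/4 = -(15 - 6*d)/4 = -15/4 + 3*d/2)
T(-14*6, 217) - (-1)*X(56) = (-15/4 + (3/2)*217) - (-1)*(-64) = (-15/4 + 651/2) - 1*64 = 1287/4 - 64 = 1031/4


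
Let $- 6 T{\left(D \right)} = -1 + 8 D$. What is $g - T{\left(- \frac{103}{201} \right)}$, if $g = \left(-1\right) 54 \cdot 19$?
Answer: $- \frac{1238381}{1206} \approx -1026.8$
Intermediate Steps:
$T{\left(D \right)} = \frac{1}{6} - \frac{4 D}{3}$ ($T{\left(D \right)} = - \frac{-1 + 8 D}{6} = \frac{1}{6} - \frac{4 D}{3}$)
$g = -1026$ ($g = \left(-54\right) 19 = -1026$)
$g - T{\left(- \frac{103}{201} \right)} = -1026 - \left(\frac{1}{6} - \frac{4 \left(- \frac{103}{201}\right)}{3}\right) = -1026 - \left(\frac{1}{6} - \frac{4 \left(\left(-103\right) \frac{1}{201}\right)}{3}\right) = -1026 - \left(\frac{1}{6} - - \frac{412}{603}\right) = -1026 - \left(\frac{1}{6} + \frac{412}{603}\right) = -1026 - \frac{1025}{1206} = - \frac{1238381}{1206}$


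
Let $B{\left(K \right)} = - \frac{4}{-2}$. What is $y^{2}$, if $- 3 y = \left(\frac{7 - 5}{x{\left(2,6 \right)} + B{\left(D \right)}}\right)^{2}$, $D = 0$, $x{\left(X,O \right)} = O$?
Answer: $\frac{1}{2304} \approx 0.00043403$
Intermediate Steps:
$B{\left(K \right)} = 2$ ($B{\left(K \right)} = \left(-4\right) \left(- \frac{1}{2}\right) = 2$)
$y = - \frac{1}{48}$ ($y = - \frac{\left(\frac{7 - 5}{6 + 2}\right)^{2}}{3} = - \frac{\left(\frac{2}{8}\right)^{2}}{3} = - \frac{\left(2 \cdot \frac{1}{8}\right)^{2}}{3} = - \frac{1}{3 \cdot 16} = \left(- \frac{1}{3}\right) \frac{1}{16} = - \frac{1}{48} \approx -0.020833$)
$y^{2} = \left(- \frac{1}{48}\right)^{2} = \frac{1}{2304}$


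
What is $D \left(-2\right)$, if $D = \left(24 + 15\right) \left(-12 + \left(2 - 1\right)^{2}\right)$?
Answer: $858$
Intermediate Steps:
$D = -429$ ($D = 39 \left(-12 + 1^{2}\right) = 39 \left(-12 + 1\right) = 39 \left(-11\right) = -429$)
$D \left(-2\right) = \left(-429\right) \left(-2\right) = 858$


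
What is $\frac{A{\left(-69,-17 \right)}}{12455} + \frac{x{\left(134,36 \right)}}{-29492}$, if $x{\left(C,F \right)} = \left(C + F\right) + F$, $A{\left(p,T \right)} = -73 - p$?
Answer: $- \frac{1341849}{183661430} \approx -0.0073061$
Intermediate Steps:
$x{\left(C,F \right)} = C + 2 F$
$\frac{A{\left(-69,-17 \right)}}{12455} + \frac{x{\left(134,36 \right)}}{-29492} = \frac{-73 - -69}{12455} + \frac{134 + 2 \cdot 36}{-29492} = \left(-73 + 69\right) \frac{1}{12455} + \left(134 + 72\right) \left(- \frac{1}{29492}\right) = \left(-4\right) \frac{1}{12455} + 206 \left(- \frac{1}{29492}\right) = - \frac{4}{12455} - \frac{103}{14746} = - \frac{1341849}{183661430}$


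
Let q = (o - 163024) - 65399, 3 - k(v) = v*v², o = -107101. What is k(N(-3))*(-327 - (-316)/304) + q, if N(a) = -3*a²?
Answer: -256590551/38 ≈ -6.7524e+6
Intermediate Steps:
k(v) = 3 - v³ (k(v) = 3 - v*v² = 3 - v³)
q = -335524 (q = (-107101 - 163024) - 65399 = -270125 - 65399 = -335524)
k(N(-3))*(-327 - (-316)/304) + q = (3 - (-3*(-3)²)³)*(-327 - (-316)/304) - 335524 = (3 - (-3*9)³)*(-327 - (-316)/304) - 335524 = (3 - 1*(-27)³)*(-327 - 1*(-79/76)) - 335524 = (3 - 1*(-19683))*(-327 + 79/76) - 335524 = (3 + 19683)*(-24773/76) - 335524 = 19686*(-24773/76) - 335524 = -243840639/38 - 335524 = -256590551/38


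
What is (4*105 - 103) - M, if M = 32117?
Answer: -31800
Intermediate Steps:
(4*105 - 103) - M = (4*105 - 103) - 1*32117 = (420 - 103) - 32117 = 317 - 32117 = -31800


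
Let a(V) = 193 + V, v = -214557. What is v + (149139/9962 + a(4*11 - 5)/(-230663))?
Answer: -492988580642969/2297864806 ≈ -2.1454e+5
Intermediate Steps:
v + (149139/9962 + a(4*11 - 5)/(-230663)) = -214557 + (149139/9962 + (193 + (4*11 - 5))/(-230663)) = -214557 + (149139*(1/9962) + (193 + (44 - 5))*(-1/230663)) = -214557 + (149139/9962 + (193 + 39)*(-1/230663)) = -214557 + (149139/9962 + 232*(-1/230663)) = -214557 + (149139/9962 - 232/230663) = -214557 + 34398537973/2297864806 = -492988580642969/2297864806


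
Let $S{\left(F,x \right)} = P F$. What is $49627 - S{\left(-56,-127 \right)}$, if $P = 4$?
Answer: $49851$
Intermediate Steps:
$S{\left(F,x \right)} = 4 F$
$49627 - S{\left(-56,-127 \right)} = 49627 - 4 \left(-56\right) = 49627 - -224 = 49627 + 224 = 49851$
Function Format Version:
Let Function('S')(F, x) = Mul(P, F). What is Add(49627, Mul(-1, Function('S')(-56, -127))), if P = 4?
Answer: 49851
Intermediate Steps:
Function('S')(F, x) = Mul(4, F)
Add(49627, Mul(-1, Function('S')(-56, -127))) = Add(49627, Mul(-1, Mul(4, -56))) = Add(49627, Mul(-1, -224)) = Add(49627, 224) = 49851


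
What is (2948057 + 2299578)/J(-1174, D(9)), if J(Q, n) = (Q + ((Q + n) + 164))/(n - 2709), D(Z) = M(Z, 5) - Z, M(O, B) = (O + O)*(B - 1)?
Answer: 661202010/101 ≈ 6.5466e+6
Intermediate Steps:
M(O, B) = 2*O*(-1 + B) (M(O, B) = (2*O)*(-1 + B) = 2*O*(-1 + B))
D(Z) = 7*Z (D(Z) = 2*Z*(-1 + 5) - Z = 2*Z*4 - Z = 8*Z - Z = 7*Z)
J(Q, n) = (164 + n + 2*Q)/(-2709 + n) (J(Q, n) = (Q + (164 + Q + n))/(-2709 + n) = (164 + n + 2*Q)/(-2709 + n))
(2948057 + 2299578)/J(-1174, D(9)) = (2948057 + 2299578)/(((164 + 7*9 + 2*(-1174))/(-2709 + 7*9))) = 5247635/(((164 + 63 - 2348)/(-2709 + 63))) = 5247635/((-2121/(-2646))) = 5247635/((-1/2646*(-2121))) = 5247635/(101/126) = 5247635*(126/101) = 661202010/101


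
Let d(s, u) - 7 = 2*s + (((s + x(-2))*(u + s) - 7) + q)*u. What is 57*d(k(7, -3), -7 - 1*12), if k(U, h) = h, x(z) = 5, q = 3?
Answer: 52041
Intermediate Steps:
d(s, u) = 7 + 2*s + u*(-4 + (5 + s)*(s + u)) (d(s, u) = 7 + (2*s + (((s + 5)*(u + s) - 7) + 3)*u) = 7 + (2*s + (((5 + s)*(s + u) - 7) + 3)*u) = 7 + (2*s + ((-7 + (5 + s)*(s + u)) + 3)*u) = 7 + (2*s + (-4 + (5 + s)*(s + u))*u) = 7 + (2*s + u*(-4 + (5 + s)*(s + u))) = 7 + 2*s + u*(-4 + (5 + s)*(s + u)))
57*d(k(7, -3), -7 - 1*12) = 57*(7 - 4*(-7 - 1*12) + 2*(-3) + 5*(-7 - 1*12)**2 - 3*(-7 - 1*12)**2 + (-7 - 1*12)*(-3)**2 + 5*(-3)*(-7 - 1*12)) = 57*(7 - 4*(-7 - 12) - 6 + 5*(-7 - 12)**2 - 3*(-7 - 12)**2 + (-7 - 12)*9 + 5*(-3)*(-7 - 12)) = 57*(7 - 4*(-19) - 6 + 5*(-19)**2 - 3*(-19)**2 - 19*9 + 5*(-3)*(-19)) = 57*(7 + 76 - 6 + 5*361 - 3*361 - 171 + 285) = 57*(7 + 76 - 6 + 1805 - 1083 - 171 + 285) = 57*913 = 52041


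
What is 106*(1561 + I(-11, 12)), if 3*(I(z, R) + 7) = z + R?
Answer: 494278/3 ≈ 1.6476e+5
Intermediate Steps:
I(z, R) = -7 + R/3 + z/3 (I(z, R) = -7 + (z + R)/3 = -7 + (R + z)/3 = -7 + (R/3 + z/3) = -7 + R/3 + z/3)
106*(1561 + I(-11, 12)) = 106*(1561 + (-7 + (⅓)*12 + (⅓)*(-11))) = 106*(1561 + (-7 + 4 - 11/3)) = 106*(1561 - 20/3) = 106*(4663/3) = 494278/3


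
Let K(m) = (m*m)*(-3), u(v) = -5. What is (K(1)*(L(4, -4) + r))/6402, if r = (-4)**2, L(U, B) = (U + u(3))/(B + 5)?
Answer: -15/2134 ≈ -0.0070291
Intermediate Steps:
L(U, B) = (-5 + U)/(5 + B) (L(U, B) = (U - 5)/(B + 5) = (-5 + U)/(5 + B))
r = 16
K(m) = -3*m**2 (K(m) = m**2*(-3) = -3*m**2)
(K(1)*(L(4, -4) + r))/6402 = ((-3*1**2)*((-5 + 4)/(5 - 4) + 16))/6402 = ((-3*1)*(-1/1 + 16))*(1/6402) = -3*(1*(-1) + 16)*(1/6402) = -3*(-1 + 16)*(1/6402) = -3*15*(1/6402) = -45*1/6402 = -15/2134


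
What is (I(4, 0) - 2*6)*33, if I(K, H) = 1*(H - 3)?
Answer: -495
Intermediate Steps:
I(K, H) = -3 + H (I(K, H) = 1*(-3 + H) = -3 + H)
(I(4, 0) - 2*6)*33 = ((-3 + 0) - 2*6)*33 = (-3 - 12)*33 = -15*33 = -495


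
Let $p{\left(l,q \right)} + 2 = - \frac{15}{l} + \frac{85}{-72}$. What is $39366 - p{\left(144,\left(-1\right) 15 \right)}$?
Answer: $\frac{5669177}{144} \approx 39369.0$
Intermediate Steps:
$p{\left(l,q \right)} = - \frac{229}{72} - \frac{15}{l}$ ($p{\left(l,q \right)} = -2 + \left(- \frac{15}{l} + \frac{85}{-72}\right) = -2 + \left(- \frac{15}{l} + 85 \left(- \frac{1}{72}\right)\right) = -2 - \left(\frac{85}{72} + \frac{15}{l}\right) = - \frac{229}{72} - \frac{15}{l}$)
$39366 - p{\left(144,\left(-1\right) 15 \right)} = 39366 - \left(- \frac{229}{72} - \frac{15}{144}\right) = 39366 - \left(- \frac{229}{72} - \frac{5}{48}\right) = 39366 - - \frac{473}{144} = 39366 + \frac{473}{144} = \frac{5669177}{144}$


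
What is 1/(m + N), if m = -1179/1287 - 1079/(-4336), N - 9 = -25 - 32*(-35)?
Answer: 620048/684119273 ≈ 0.00090634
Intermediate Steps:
N = 1104 (N = 9 + (-25 - 32*(-35)) = 9 + (-25 + 1120) = 9 + 1095 = 1104)
m = -413719/620048 (m = -1179*1/1287 - 1079*(-1/4336) = -131/143 + 1079/4336 = -413719/620048 ≈ -0.66724)
1/(m + N) = 1/(-413719/620048 + 1104) = 1/(684119273/620048) = 620048/684119273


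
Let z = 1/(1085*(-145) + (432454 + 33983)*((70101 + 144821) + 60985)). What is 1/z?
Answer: 128693076034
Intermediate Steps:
z = 1/128693076034 (z = 1/(-157325 + 466437*(214922 + 60985)) = 1/(-157325 + 466437*275907) = 1/(-157325 + 128693233359) = 1/128693076034 ≈ 7.7704e-12)
1/z = 1/(1/128693076034) = 128693076034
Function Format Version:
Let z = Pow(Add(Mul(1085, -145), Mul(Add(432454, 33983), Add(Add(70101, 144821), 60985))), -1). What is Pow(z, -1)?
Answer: 128693076034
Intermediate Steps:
z = Rational(1, 128693076034) (z = Pow(Add(-157325, Mul(466437, Add(214922, 60985))), -1) = Pow(Add(-157325, Mul(466437, 275907)), -1) = Pow(Add(-157325, 128693233359), -1) = Pow(128693076034, -1) = Rational(1, 128693076034) ≈ 7.7704e-12)
Pow(z, -1) = Pow(Rational(1, 128693076034), -1) = 128693076034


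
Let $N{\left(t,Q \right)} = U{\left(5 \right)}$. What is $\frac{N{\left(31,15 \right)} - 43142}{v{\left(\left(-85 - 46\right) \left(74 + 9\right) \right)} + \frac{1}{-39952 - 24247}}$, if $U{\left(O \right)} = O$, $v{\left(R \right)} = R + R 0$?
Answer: $\frac{923117421}{232678576} \approx 3.9674$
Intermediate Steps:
$v{\left(R \right)} = R$ ($v{\left(R \right)} = R + 0 = R$)
$N{\left(t,Q \right)} = 5$
$\frac{N{\left(31,15 \right)} - 43142}{v{\left(\left(-85 - 46\right) \left(74 + 9\right) \right)} + \frac{1}{-39952 - 24247}} = \frac{5 - 43142}{\left(-85 - 46\right) \left(74 + 9\right) + \frac{1}{-39952 - 24247}} = - \frac{43137}{\left(-131\right) 83 + \frac{1}{-64199}} = - \frac{43137}{-10873 - \frac{1}{64199}} = - \frac{43137}{- \frac{698035728}{64199}} = \left(-43137\right) \left(- \frac{64199}{698035728}\right) = \frac{923117421}{232678576}$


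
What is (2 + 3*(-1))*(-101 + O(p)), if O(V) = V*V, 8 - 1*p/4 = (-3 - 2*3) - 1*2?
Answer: -5675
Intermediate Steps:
p = 76 (p = 32 - 4*((-3 - 2*3) - 1*2) = 32 - 4*((-3 - 6) - 2) = 32 - 4*(-9 - 2) = 32 - 4*(-11) = 32 + 44 = 76)
O(V) = V**2
(2 + 3*(-1))*(-101 + O(p)) = (2 + 3*(-1))*(-101 + 76**2) = (2 - 3)*(-101 + 5776) = -1*5675 = -5675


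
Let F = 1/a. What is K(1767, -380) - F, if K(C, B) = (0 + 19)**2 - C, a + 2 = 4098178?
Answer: -5762035457/4098176 ≈ -1406.0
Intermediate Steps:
a = 4098176 (a = -2 + 4098178 = 4098176)
F = 1/4098176 ≈ 2.4401e-7
K(C, B) = 361 - C (K(C, B) = 19**2 - C = 361 - C)
K(1767, -380) - F = (361 - 1*1767) - 1*1/4098176 = (361 - 1767) - 1/4098176 = -1406 - 1/4098176 = -5762035457/4098176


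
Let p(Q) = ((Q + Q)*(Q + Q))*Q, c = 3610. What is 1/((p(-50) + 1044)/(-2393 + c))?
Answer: -1217/498956 ≈ -0.0024391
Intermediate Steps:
p(Q) = 4*Q³ (p(Q) = ((2*Q)*(2*Q))*Q = (4*Q²)*Q = 4*Q³)
1/((p(-50) + 1044)/(-2393 + c)) = 1/((4*(-50)³ + 1044)/(-2393 + 3610)) = 1/((4*(-125000) + 1044)/1217) = 1/((-500000 + 1044)*(1/1217)) = 1/(-498956*1/1217) = 1/(-498956/1217) = -1217/498956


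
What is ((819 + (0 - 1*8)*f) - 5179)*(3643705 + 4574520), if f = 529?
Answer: -70610989200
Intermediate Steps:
((819 + (0 - 1*8)*f) - 5179)*(3643705 + 4574520) = ((819 + (0 - 1*8)*529) - 5179)*(3643705 + 4574520) = ((819 + (0 - 8)*529) - 5179)*8218225 = ((819 - 8*529) - 5179)*8218225 = ((819 - 4232) - 5179)*8218225 = (-3413 - 5179)*8218225 = -8592*8218225 = -70610989200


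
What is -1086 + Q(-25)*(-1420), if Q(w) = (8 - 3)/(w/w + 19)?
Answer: -1441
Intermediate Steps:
Q(w) = ¼ (Q(w) = 5/(1 + 19) = 5/20 = 5*(1/20) = ¼)
-1086 + Q(-25)*(-1420) = -1086 + (¼)*(-1420) = -1086 - 355 = -1441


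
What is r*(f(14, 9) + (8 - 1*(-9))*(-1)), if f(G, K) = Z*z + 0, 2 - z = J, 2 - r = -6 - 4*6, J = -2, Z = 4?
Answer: -32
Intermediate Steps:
r = 32 (r = 2 - (-6 - 4*6) = 2 - (-6 - 24) = 2 - 1*(-30) = 2 + 30 = 32)
z = 4 (z = 2 - 1*(-2) = 2 + 2 = 4)
f(G, K) = 16 (f(G, K) = 4*4 + 0 = 16 + 0 = 16)
r*(f(14, 9) + (8 - 1*(-9))*(-1)) = 32*(16 + (8 - 1*(-9))*(-1)) = 32*(16 + (8 + 9)*(-1)) = 32*(16 + 17*(-1)) = 32*(16 - 17) = 32*(-1) = -32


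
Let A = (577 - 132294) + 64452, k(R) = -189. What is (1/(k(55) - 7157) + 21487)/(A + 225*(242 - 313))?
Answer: -157843501/611481040 ≈ -0.25813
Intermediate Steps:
A = -67265 (A = -131717 + 64452 = -67265)
(1/(k(55) - 7157) + 21487)/(A + 225*(242 - 313)) = (1/(-189 - 7157) + 21487)/(-67265 + 225*(242 - 313)) = (1/(-7346) + 21487)/(-67265 + 225*(-71)) = (-1/7346 + 21487)/(-67265 - 15975) = (157843501/7346)/(-83240) = (157843501/7346)*(-1/83240) = -157843501/611481040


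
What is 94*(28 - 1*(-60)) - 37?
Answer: 8235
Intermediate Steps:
94*(28 - 1*(-60)) - 37 = 94*(28 + 60) - 37 = 94*88 - 37 = 8272 - 37 = 8235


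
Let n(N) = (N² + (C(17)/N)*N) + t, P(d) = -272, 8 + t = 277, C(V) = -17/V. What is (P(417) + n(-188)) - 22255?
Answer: 13085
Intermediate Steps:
t = 269 (t = -8 + 277 = 269)
n(N) = 268 + N² (n(N) = (N² + ((-17/17)/N)*N) + 269 = (N² + ((-17*1/17)/N)*N) + 269 = (N² + (-1/N)*N) + 269 = (N² - 1) + 269 = (-1 + N²) + 269 = 268 + N²)
(P(417) + n(-188)) - 22255 = (-272 + (268 + (-188)²)) - 22255 = (-272 + (268 + 35344)) - 22255 = (-272 + 35612) - 22255 = 35340 - 22255 = 13085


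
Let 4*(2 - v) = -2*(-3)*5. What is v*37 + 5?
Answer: -397/2 ≈ -198.50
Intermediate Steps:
v = -11/2 (v = 2 - (-2*(-3))*5/4 = 2 - 3*5/2 = 2 - ¼*30 = 2 - 15/2 = -11/2 ≈ -5.5000)
v*37 + 5 = -11/2*37 + 5 = -407/2 + 5 = -397/2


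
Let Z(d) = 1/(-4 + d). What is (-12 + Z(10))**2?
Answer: 5041/36 ≈ 140.03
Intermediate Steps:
(-12 + Z(10))**2 = (-12 + 1/(-4 + 10))**2 = (-12 + 1/6)**2 = (-71/6)**2 = 5041/36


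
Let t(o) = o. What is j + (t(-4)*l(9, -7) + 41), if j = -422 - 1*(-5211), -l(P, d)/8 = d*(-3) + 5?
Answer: 5662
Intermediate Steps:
l(P, d) = -40 + 24*d (l(P, d) = -8*(d*(-3) + 5) = -8*(-3*d + 5) = -8*(5 - 3*d) = -40 + 24*d)
j = 4789 (j = -422 + 5211 = 4789)
j + (t(-4)*l(9, -7) + 41) = 4789 + (-4*(-40 + 24*(-7)) + 41) = 4789 + (-4*(-40 - 168) + 41) = 4789 + (-4*(-208) + 41) = 4789 + (832 + 41) = 4789 + 873 = 5662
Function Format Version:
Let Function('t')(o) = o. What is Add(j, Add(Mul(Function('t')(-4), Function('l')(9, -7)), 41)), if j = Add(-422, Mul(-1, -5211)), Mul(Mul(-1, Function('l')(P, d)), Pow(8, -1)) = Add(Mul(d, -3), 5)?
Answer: 5662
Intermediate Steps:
Function('l')(P, d) = Add(-40, Mul(24, d)) (Function('l')(P, d) = Mul(-8, Add(Mul(d, -3), 5)) = Mul(-8, Add(Mul(-3, d), 5)) = Mul(-8, Add(5, Mul(-3, d))) = Add(-40, Mul(24, d)))
j = 4789 (j = Add(-422, 5211) = 4789)
Add(j, Add(Mul(Function('t')(-4), Function('l')(9, -7)), 41)) = Add(4789, Add(Mul(-4, Add(-40, Mul(24, -7))), 41)) = Add(4789, Add(Mul(-4, Add(-40, -168)), 41)) = Add(4789, Add(Mul(-4, -208), 41)) = Add(4789, Add(832, 41)) = Add(4789, 873) = 5662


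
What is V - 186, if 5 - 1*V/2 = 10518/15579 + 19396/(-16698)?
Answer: -2529512864/14452119 ≈ -175.03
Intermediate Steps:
V = 158581270/14452119 (V = 10 - 2*(10518/15579 + 19396/(-16698)) = 10 - 2*(10518*(1/15579) + 19396*(-1/16698)) = 10 - 2*(3506/5193 - 9698/8349) = 10 - 2*(-7030040/14452119) = 10 + 14060080/14452119 = 158581270/14452119 ≈ 10.973)
V - 186 = 158581270/14452119 - 186 = -2529512864/14452119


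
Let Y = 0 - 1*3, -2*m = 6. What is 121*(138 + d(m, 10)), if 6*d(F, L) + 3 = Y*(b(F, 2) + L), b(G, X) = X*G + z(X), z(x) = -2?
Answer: 33033/2 ≈ 16517.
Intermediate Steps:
m = -3 (m = -½*6 = -3)
b(G, X) = -2 + G*X (b(G, X) = X*G - 2 = G*X - 2 = -2 + G*X)
Y = -3 (Y = 0 - 3 = -3)
d(F, L) = ½ - F - L/2 (d(F, L) = -½ + (-3*((-2 + F*2) + L))/6 = -½ + (-3*((-2 + 2*F) + L))/6 = -½ + (-3*(-2 + L + 2*F))/6 = -½ + (6 - 6*F - 3*L)/6 = -½ + (1 - F - L/2) = ½ - F - L/2)
121*(138 + d(m, 10)) = 121*(138 + (½ - 1*(-3) - ½*10)) = 121*(138 + (½ + 3 - 5)) = 121*(138 - 3/2) = 121*(273/2) = 33033/2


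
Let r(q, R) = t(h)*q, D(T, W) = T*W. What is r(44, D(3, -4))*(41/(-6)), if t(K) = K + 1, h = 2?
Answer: -902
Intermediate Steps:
t(K) = 1 + K
r(q, R) = 3*q (r(q, R) = (1 + 2)*q = 3*q)
r(44, D(3, -4))*(41/(-6)) = (3*44)*(41/(-6)) = 132*(41*(-1/6)) = 132*(-41/6) = -902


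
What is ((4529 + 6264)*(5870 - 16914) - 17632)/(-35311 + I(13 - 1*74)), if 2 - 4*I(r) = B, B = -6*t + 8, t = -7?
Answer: 119215524/35323 ≈ 3375.0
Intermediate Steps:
B = 50 (B = -6*(-7) + 8 = 42 + 8 = 50)
I(r) = -12 (I(r) = ½ - ¼*50 = ½ - 25/2 = -12)
((4529 + 6264)*(5870 - 16914) - 17632)/(-35311 + I(13 - 1*74)) = ((4529 + 6264)*(5870 - 16914) - 17632)/(-35311 - 12) = (10793*(-11044) - 17632)/(-35323) = (-119197892 - 17632)*(-1/35323) = -119215524*(-1/35323) = 119215524/35323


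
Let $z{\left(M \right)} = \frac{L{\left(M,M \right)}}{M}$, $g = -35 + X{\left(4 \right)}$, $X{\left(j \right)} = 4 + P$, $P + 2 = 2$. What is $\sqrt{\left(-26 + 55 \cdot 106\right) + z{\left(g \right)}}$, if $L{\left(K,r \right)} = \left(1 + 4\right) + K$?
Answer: $\frac{5 \sqrt{223138}}{31} \approx 76.189$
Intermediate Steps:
$P = 0$ ($P = -2 + 2 = 0$)
$X{\left(j \right)} = 4$ ($X{\left(j \right)} = 4 + 0 = 4$)
$L{\left(K,r \right)} = 5 + K$
$g = -31$ ($g = -35 + 4 = -31$)
$z{\left(M \right)} = \frac{5 + M}{M}$
$\sqrt{\left(-26 + 55 \cdot 106\right) + z{\left(g \right)}} = \sqrt{\left(-26 + 55 \cdot 106\right) + \frac{5 - 31}{-31}} = \sqrt{\left(-26 + 5830\right) - - \frac{26}{31}} = \sqrt{5804 + \frac{26}{31}} = \sqrt{\frac{179950}{31}} = \frac{5 \sqrt{223138}}{31}$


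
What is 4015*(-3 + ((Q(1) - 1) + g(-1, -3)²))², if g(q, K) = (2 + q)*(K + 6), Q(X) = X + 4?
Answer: 401500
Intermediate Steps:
Q(X) = 4 + X
g(q, K) = (2 + q)*(6 + K)
4015*(-3 + ((Q(1) - 1) + g(-1, -3)²))² = 4015*(-3 + (((4 + 1) - 1) + (12 + 2*(-3) + 6*(-1) - 3*(-1))²))² = 4015*(-3 + ((5 - 1) + (12 - 6 - 6 + 3)²))² = 4015*(-3 + (4 + 3²))² = 4015*(-3 + (4 + 9))² = 4015*(-3 + 13)² = 4015*10² = 4015*100 = 401500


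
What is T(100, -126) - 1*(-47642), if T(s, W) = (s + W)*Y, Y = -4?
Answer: 47746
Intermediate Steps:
T(s, W) = -4*W - 4*s (T(s, W) = (s + W)*(-4) = (W + s)*(-4) = -4*W - 4*s)
T(100, -126) - 1*(-47642) = (-4*(-126) - 4*100) - 1*(-47642) = (504 - 400) + 47642 = 104 + 47642 = 47746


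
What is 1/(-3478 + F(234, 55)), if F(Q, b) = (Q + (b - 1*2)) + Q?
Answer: -1/2957 ≈ -0.00033818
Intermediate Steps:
F(Q, b) = -2 + b + 2*Q (F(Q, b) = (Q + (b - 2)) + Q = (Q + (-2 + b)) + Q = (-2 + Q + b) + Q = -2 + b + 2*Q)
1/(-3478 + F(234, 55)) = 1/(-3478 + (-2 + 55 + 2*234)) = 1/(-3478 + (-2 + 55 + 468)) = 1/(-3478 + 521) = 1/(-2957) = -1/2957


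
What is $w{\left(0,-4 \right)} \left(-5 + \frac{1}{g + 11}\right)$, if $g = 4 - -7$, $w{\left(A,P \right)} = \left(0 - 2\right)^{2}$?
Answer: $- \frac{218}{11} \approx -19.818$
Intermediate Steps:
$w{\left(A,P \right)} = 4$ ($w{\left(A,P \right)} = \left(-2\right)^{2} = 4$)
$g = 11$ ($g = 4 + 7 = 11$)
$w{\left(0,-4 \right)} \left(-5 + \frac{1}{g + 11}\right) = 4 \left(-5 + \frac{1}{11 + 11}\right) = 4 \left(-5 + \frac{1}{22}\right) = 4 \left(- \frac{109}{22}\right) = - \frac{218}{11}$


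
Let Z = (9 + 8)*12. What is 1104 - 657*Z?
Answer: -132924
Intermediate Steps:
Z = 204 (Z = 17*12 = 204)
1104 - 657*Z = 1104 - 657*204 = 1104 - 134028 = -132924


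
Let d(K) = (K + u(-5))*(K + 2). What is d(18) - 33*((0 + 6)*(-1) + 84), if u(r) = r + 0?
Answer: -2314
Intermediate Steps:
u(r) = r
d(K) = (-5 + K)*(2 + K) (d(K) = (K - 5)*(K + 2) = (-5 + K)*(2 + K))
d(18) - 33*((0 + 6)*(-1) + 84) = (-10 + 18**2 - 3*18) - 33*((0 + 6)*(-1) + 84) = (-10 + 324 - 54) - 33*(6*(-1) + 84) = 260 - 33*(-6 + 84) = 260 - 33*78 = 260 - 2574 = -2314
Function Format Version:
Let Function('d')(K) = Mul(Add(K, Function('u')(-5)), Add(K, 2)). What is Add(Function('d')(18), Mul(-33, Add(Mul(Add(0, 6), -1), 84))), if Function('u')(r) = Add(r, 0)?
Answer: -2314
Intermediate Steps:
Function('u')(r) = r
Function('d')(K) = Mul(Add(-5, K), Add(2, K)) (Function('d')(K) = Mul(Add(K, -5), Add(K, 2)) = Mul(Add(-5, K), Add(2, K)))
Add(Function('d')(18), Mul(-33, Add(Mul(Add(0, 6), -1), 84))) = Add(Add(-10, Pow(18, 2), Mul(-3, 18)), Mul(-33, Add(Mul(Add(0, 6), -1), 84))) = Add(Add(-10, 324, -54), Mul(-33, Add(Mul(6, -1), 84))) = Add(260, Mul(-33, Add(-6, 84))) = Add(260, Mul(-33, 78)) = Add(260, -2574) = -2314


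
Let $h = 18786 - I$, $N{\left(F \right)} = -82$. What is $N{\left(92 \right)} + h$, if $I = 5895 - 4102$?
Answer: $16911$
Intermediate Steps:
$I = 1793$
$h = 16993$ ($h = 18786 - 1793 = 16993$)
$N{\left(92 \right)} + h = -82 + 16993 = 16911$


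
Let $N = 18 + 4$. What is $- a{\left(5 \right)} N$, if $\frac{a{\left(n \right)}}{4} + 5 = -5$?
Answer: $880$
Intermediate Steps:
$a{\left(n \right)} = -40$ ($a{\left(n \right)} = -20 + 4 \left(-5\right) = -20 - 20 = -40$)
$N = 22$
$- a{\left(5 \right)} N = \left(-1\right) \left(-40\right) 22 = 40 \cdot 22 = 880$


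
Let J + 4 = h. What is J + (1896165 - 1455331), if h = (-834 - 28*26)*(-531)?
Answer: 1270252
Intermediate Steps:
h = 829422 (h = (-834 - 728)*(-531) = -1562*(-531) = 829422)
J = 829418 (J = -4 + 829422 = 829418)
J + (1896165 - 1455331) = 829418 + (1896165 - 1455331) = 829418 + 440834 = 1270252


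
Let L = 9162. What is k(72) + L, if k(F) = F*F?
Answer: 14346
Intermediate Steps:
k(F) = F²
k(72) + L = 72² + 9162 = 5184 + 9162 = 14346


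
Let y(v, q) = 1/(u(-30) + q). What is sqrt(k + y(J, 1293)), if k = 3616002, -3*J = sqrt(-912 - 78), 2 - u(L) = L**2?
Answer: sqrt(564186712445)/395 ≈ 1901.6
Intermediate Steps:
u(L) = 2 - L**2
J = -I*sqrt(110) (J = -sqrt(-912 - 78)/3 = -I*sqrt(110) ≈ -10.488*I)
y(v, q) = 1/(-898 + q) (y(v, q) = 1/((2 - 1*(-30)**2) + q) = 1/((2 - 1*900) + q) = 1/((2 - 900) + q) = 1/(-898 + q))
sqrt(k + y(J, 1293)) = sqrt(3616002 + 1/(-898 + 1293)) = sqrt(3616002 + 1/395) = sqrt(1428320791/395) = sqrt(564186712445)/395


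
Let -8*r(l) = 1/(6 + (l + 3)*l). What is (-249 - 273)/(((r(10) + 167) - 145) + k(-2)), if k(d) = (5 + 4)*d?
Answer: -567936/4351 ≈ -130.53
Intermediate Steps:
k(d) = 9*d
r(l) = -1/(8*(6 + l*(3 + l))) (r(l) = -1/(8*(6 + (l + 3)*l)) = -1/(8*(6 + (3 + l)*l)) = -1/(8*(6 + l*(3 + l))))
(-249 - 273)/(((r(10) + 167) - 145) + k(-2)) = (-249 - 273)/(((-1/(48 + 8*10² + 24*10) + 167) - 145) + 9*(-2)) = -522/(((-1/(48 + 8*100 + 240) + 167) - 145) - 18) = -522/(((-1/(48 + 800 + 240) + 167) - 145) - 18) = -522/(((-1/1088 + 167) - 145) - 18) = -522/((181695/1088 - 145) - 18) = -522/(23935/1088 - 18) = -522/4351/1088 = -522*1088/4351 = -567936/4351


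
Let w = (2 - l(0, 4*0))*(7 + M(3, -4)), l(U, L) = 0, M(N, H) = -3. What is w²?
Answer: 64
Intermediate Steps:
w = 8 (w = (2 - 1*0)*(7 - 3) = (2 + 0)*4 = 2*4 = 8)
w² = 8² = 64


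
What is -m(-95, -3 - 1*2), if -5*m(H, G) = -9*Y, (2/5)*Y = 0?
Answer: 0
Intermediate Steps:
Y = 0 (Y = (5/2)*0 = 0)
m(H, G) = 0 (m(H, G) = -(-9)*0/5 = -1/5*0 = 0)
-m(-95, -3 - 1*2) = -1*0 = 0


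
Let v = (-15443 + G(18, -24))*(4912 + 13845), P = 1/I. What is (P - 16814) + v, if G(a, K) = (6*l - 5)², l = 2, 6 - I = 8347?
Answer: -2408564442553/8341 ≈ -2.8876e+8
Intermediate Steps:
I = -8341 (I = 6 - 1*8347 = 6 - 8347 = -8341)
G(a, K) = 49 (G(a, K) = (6*2 - 5)² = (12 - 5)² = 7² = 49)
P = -1/8341 (P = 1/(-8341) = -1/8341 ≈ -0.00011989)
v = -288745258 (v = (-15443 + 49)*(4912 + 13845) = -15394*18757 = -288745258)
(P - 16814) + v = (-1/8341 - 16814) - 288745258 = -140245575/8341 - 288745258 = -2408564442553/8341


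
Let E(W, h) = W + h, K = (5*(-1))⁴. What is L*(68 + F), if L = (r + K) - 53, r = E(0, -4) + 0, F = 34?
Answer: 57936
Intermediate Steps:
K = 625 (K = (-5)⁴ = 625)
r = -4 (r = (0 - 4) + 0 = -4 + 0 = -4)
L = 568 (L = (-4 + 625) - 53 = 621 - 53 = 568)
L*(68 + F) = 568*(68 + 34) = 568*102 = 57936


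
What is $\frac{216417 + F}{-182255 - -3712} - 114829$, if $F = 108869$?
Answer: $- \frac{20502239433}{178543} \approx -1.1483 \cdot 10^{5}$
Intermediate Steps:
$\frac{216417 + F}{-182255 - -3712} - 114829 = \frac{216417 + 108869}{-182255 - -3712} - 114829 = \frac{325286}{-182255 + 3712} - 114829 = \frac{325286}{-178543} - 114829 = 325286 \left(- \frac{1}{178543}\right) - 114829 = - \frac{325286}{178543} - 114829 = - \frac{20502239433}{178543}$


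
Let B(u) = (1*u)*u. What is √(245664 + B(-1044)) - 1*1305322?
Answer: -1305322 + 60*√371 ≈ -1.3042e+6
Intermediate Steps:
B(u) = u² (B(u) = u*u = u²)
√(245664 + B(-1044)) - 1*1305322 = √(245664 + (-1044)²) - 1*1305322 = √(245664 + 1089936) - 1305322 = √1335600 - 1305322 = 60*√371 - 1305322 = -1305322 + 60*√371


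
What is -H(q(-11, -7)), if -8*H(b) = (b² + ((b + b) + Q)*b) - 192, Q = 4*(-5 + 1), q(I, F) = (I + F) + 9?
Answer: 195/8 ≈ 24.375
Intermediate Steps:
q(I, F) = 9 + F + I (q(I, F) = (F + I) + 9 = 9 + F + I)
Q = -16 (Q = 4*(-4) = -16)
H(b) = 24 - b²/8 - b*(-16 + 2*b)/8 (H(b) = -((b² + ((b + b) - 16)*b) - 192)/8 = -((b² + (2*b - 16)*b) - 192)/8 = -((b² + (-16 + 2*b)*b) - 192)/8 = -((b² + b*(-16 + 2*b)) - 192)/8 = -(-192 + b² + b*(-16 + 2*b))/8 = 24 - b²/8 - b*(-16 + 2*b)/8)
-H(q(-11, -7)) = -(24 + 2*(9 - 7 - 11) - 3*(9 - 7 - 11)²/8) = -(24 + 2*(-9) - 3/8*(-9)²) = -(24 - 18 - 3/8*81) = -(24 - 18 - 243/8) = -1*(-195/8) = 195/8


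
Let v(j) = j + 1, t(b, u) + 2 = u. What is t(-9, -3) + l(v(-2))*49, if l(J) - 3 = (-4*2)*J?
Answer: 534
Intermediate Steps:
t(b, u) = -2 + u
v(j) = 1 + j
l(J) = 3 - 8*J (l(J) = 3 + (-4*2)*J = 3 - 8*J)
t(-9, -3) + l(v(-2))*49 = (-2 - 3) + (3 - 8*(1 - 2))*49 = -5 + (3 - 8*(-1))*49 = -5 + (3 + 8)*49 = -5 + 11*49 = -5 + 539 = 534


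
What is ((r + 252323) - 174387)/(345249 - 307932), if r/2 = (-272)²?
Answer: 32272/5331 ≈ 6.0536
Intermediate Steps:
r = 147968 (r = 2*(-272)² = 2*73984 = 147968)
((r + 252323) - 174387)/(345249 - 307932) = ((147968 + 252323) - 174387)/(345249 - 307932) = (400291 - 174387)/37317 = 225904*(1/37317) = 32272/5331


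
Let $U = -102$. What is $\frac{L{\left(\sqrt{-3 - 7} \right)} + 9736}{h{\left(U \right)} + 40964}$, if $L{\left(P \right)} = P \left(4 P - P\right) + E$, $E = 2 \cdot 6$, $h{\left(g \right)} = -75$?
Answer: $\frac{9718}{40889} \approx 0.23767$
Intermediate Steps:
$E = 12$
$L{\left(P \right)} = 12 + 3 P^{2}$ ($L{\left(P \right)} = P \left(4 P - P\right) + 12 = P 3 P + 12 = 3 P^{2} + 12 = 12 + 3 P^{2}$)
$\frac{L{\left(\sqrt{-3 - 7} \right)} + 9736}{h{\left(U \right)} + 40964} = \frac{\left(12 + 3 \left(\sqrt{-3 - 7}\right)^{2}\right) + 9736}{-75 + 40964} = \frac{\left(12 + 3 \left(\sqrt{-10}\right)^{2}\right) + 9736}{40889} = \left(\left(12 + 3 \left(i \sqrt{10}\right)^{2}\right) + 9736\right) \frac{1}{40889} = \left(\left(12 + 3 \left(-10\right)\right) + 9736\right) \frac{1}{40889} = \left(\left(12 - 30\right) + 9736\right) \frac{1}{40889} = \left(-18 + 9736\right) \frac{1}{40889} = 9718 \cdot \frac{1}{40889} = \frac{9718}{40889}$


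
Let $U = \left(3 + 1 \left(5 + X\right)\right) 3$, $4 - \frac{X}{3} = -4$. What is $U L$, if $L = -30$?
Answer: $-2880$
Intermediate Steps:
$X = 24$ ($X = 12 - -12 = 12 + 12 = 24$)
$U = 96$ ($U = \left(3 + 1 \left(5 + 24\right)\right) 3 = \left(3 + 1 \cdot 29\right) 3 = \left(3 + 29\right) 3 = 32 \cdot 3 = 96$)
$U L = 96 \left(-30\right) = -2880$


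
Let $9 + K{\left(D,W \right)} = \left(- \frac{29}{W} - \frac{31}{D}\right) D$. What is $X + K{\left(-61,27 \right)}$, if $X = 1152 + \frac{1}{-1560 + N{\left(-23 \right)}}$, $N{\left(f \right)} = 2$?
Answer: $\frac{49533467}{42066} \approx 1177.5$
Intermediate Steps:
$K{\left(D,W \right)} = -9 + D \left(- \frac{31}{D} - \frac{29}{W}\right)$ ($K{\left(D,W \right)} = -9 + \left(- \frac{29}{W} - \frac{31}{D}\right) D = -9 + \left(- \frac{31}{D} - \frac{29}{W}\right) D = -9 + D \left(- \frac{31}{D} - \frac{29}{W}\right)$)
$X = \frac{1794815}{1558}$ ($X = 1152 + \frac{1}{-1560 + 2} = 1152 + \frac{1}{-1558} = 1152 - \frac{1}{1558} = \frac{1794815}{1558} \approx 1152.0$)
$X + K{\left(-61,27 \right)} = \frac{1794815}{1558} - \left(40 - \frac{1769}{27}\right) = \frac{1794815}{1558} + \left(-40 + \frac{1769}{27}\right) = \frac{1794815}{1558} + \frac{689}{27} = \frac{49533467}{42066}$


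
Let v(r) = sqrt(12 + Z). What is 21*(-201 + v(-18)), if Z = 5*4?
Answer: -4221 + 84*sqrt(2) ≈ -4102.2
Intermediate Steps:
Z = 20
v(r) = 4*sqrt(2) (v(r) = sqrt(12 + 20) = sqrt(32) = 4*sqrt(2))
21*(-201 + v(-18)) = 21*(-201 + 4*sqrt(2)) = -4221 + 84*sqrt(2)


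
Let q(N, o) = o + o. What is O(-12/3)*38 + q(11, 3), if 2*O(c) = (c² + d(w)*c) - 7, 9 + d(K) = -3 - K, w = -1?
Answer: 1013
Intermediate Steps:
q(N, o) = 2*o
d(K) = -12 - K (d(K) = -9 + (-3 - K) = -12 - K)
O(c) = -7/2 + c²/2 - 11*c/2 (O(c) = ((c² + (-12 - 1*(-1))*c) - 7)/2 = ((c² + (-12 + 1)*c) - 7)/2 = ((c² - 11*c) - 7)/2 = (-7 + c² - 11*c)/2 = -7/2 + c²/2 - 11*c/2)
O(-12/3)*38 + q(11, 3) = (-7/2 + (-12/3)²/2 - (-66)/3)*38 + 2*3 = (-7/2 + (-12*⅓)²/2 - (-66)/3)*38 + 6 = (-7/2 + (½)*(-4)² - 11/2*(-4))*38 + 6 = (-7/2 + (½)*16 + 22)*38 + 6 = (-7/2 + 8 + 22)*38 + 6 = (53/2)*38 + 6 = 1007 + 6 = 1013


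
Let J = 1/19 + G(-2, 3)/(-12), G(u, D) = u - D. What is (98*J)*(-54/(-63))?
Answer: 749/19 ≈ 39.421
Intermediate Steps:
J = 107/228 (J = 1/19 + (-2 - 1*3)/(-12) = 1*(1/19) + (-2 - 3)*(-1/12) = 1/19 - 5*(-1/12) = 1/19 + 5/12 = 107/228 ≈ 0.46930)
(98*J)*(-54/(-63)) = (98*(107/228))*(-54/(-63)) = 5243*(-54*(-1/63))/114 = (5243/114)*(6/7) = 749/19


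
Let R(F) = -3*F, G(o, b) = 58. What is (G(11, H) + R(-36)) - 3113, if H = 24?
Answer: -2947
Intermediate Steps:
(G(11, H) + R(-36)) - 3113 = (58 - 3*(-36)) - 3113 = (58 + 108) - 3113 = 166 - 3113 = -2947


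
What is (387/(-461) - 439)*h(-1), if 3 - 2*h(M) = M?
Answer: -405532/461 ≈ -879.68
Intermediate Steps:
h(M) = 3/2 - M/2
(387/(-461) - 439)*h(-1) = (387/(-461) - 439)*(3/2 - ½*(-1)) = (387*(-1/461) - 439)*(3/2 + ½) = (-387/461 - 439)*2 = -202766/461*2 = -405532/461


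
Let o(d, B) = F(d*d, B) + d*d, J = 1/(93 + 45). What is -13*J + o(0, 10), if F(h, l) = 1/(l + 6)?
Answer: -35/1104 ≈ -0.031703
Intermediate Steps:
J = 1/138 ≈ 0.0072464
F(h, l) = 1/(6 + l)
o(d, B) = d² + 1/(6 + B) (o(d, B) = 1/(6 + B) + d*d = 1/(6 + B) + d² = d² + 1/(6 + B))
-13*J + o(0, 10) = -13*1/138 + (1 + 0²*(6 + 10))/(6 + 10) = -13/138 + (1 + 0*16)/16 = -13/138 + (1 + 0)/16 = -13/138 + (1/16)*1 = -13/138 + 1/16 = -35/1104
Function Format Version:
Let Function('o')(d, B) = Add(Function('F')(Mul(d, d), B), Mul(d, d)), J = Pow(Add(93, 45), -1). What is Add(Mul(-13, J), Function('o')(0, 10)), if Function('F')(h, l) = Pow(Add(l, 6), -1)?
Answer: Rational(-35, 1104) ≈ -0.031703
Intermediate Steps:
J = Rational(1, 138) (J = Pow(138, -1) = Rational(1, 138) ≈ 0.0072464)
Function('F')(h, l) = Pow(Add(6, l), -1)
Function('o')(d, B) = Add(Pow(d, 2), Pow(Add(6, B), -1)) (Function('o')(d, B) = Add(Pow(Add(6, B), -1), Mul(d, d)) = Add(Pow(Add(6, B), -1), Pow(d, 2)) = Add(Pow(d, 2), Pow(Add(6, B), -1)))
Add(Mul(-13, J), Function('o')(0, 10)) = Add(Mul(-13, Rational(1, 138)), Mul(Pow(Add(6, 10), -1), Add(1, Mul(Pow(0, 2), Add(6, 10))))) = Add(Rational(-13, 138), Mul(Pow(16, -1), Add(1, Mul(0, 16)))) = Add(Rational(-13, 138), Mul(Rational(1, 16), Add(1, 0))) = Add(Rational(-13, 138), Mul(Rational(1, 16), 1)) = Add(Rational(-13, 138), Rational(1, 16)) = Rational(-35, 1104)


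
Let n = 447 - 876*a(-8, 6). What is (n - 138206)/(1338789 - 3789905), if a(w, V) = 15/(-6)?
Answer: 135569/2451116 ≈ 0.055309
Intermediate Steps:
a(w, V) = -5/2 (a(w, V) = 15*(-⅙) = -5/2)
n = 2637 (n = 447 - 876*(-5/2) = 447 + 2190 = 2637)
(n - 138206)/(1338789 - 3789905) = (2637 - 138206)/(1338789 - 3789905) = -135569/(-2451116) = -135569*(-1/2451116) = 135569/2451116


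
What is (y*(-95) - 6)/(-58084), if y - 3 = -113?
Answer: -2611/14521 ≈ -0.17981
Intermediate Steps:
y = -110 (y = 3 - 113 = -110)
(y*(-95) - 6)/(-58084) = (-110*(-95) - 6)/(-58084) = (10450 - 6)*(-1/58084) = 10444*(-1/58084) = -2611/14521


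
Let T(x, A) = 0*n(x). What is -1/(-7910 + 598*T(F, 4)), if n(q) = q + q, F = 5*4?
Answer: 1/7910 ≈ 0.00012642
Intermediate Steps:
F = 20
n(q) = 2*q
T(x, A) = 0 (T(x, A) = 0*(2*x) = 0)
-1/(-7910 + 598*T(F, 4)) = -1/(-7910 + 598*0) = -1/(-7910 + 0) = -1/(-7910) = -1*(-1/7910) = 1/7910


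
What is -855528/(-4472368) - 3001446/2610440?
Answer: -49956547017/52119858580 ≈ -0.95849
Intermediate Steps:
-855528/(-4472368) - 3001446/2610440 = -855528*(-1/4472368) - 3001446*1/2610440 = 106941/559046 - 214389/186460 = -49956547017/52119858580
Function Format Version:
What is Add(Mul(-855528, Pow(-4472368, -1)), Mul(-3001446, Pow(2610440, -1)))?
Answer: Rational(-49956547017, 52119858580) ≈ -0.95849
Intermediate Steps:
Add(Mul(-855528, Pow(-4472368, -1)), Mul(-3001446, Pow(2610440, -1))) = Add(Mul(-855528, Rational(-1, 4472368)), Mul(-3001446, Rational(1, 2610440))) = Add(Rational(106941, 559046), Rational(-214389, 186460)) = Rational(-49956547017, 52119858580)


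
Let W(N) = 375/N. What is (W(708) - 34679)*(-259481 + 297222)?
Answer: -308876835179/236 ≈ -1.3088e+9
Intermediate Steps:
(W(708) - 34679)*(-259481 + 297222) = (375/708 - 34679)*(-259481 + 297222) = (375*(1/708) - 34679)*37741 = (125/236 - 34679)*37741 = -8184119/236*37741 = -308876835179/236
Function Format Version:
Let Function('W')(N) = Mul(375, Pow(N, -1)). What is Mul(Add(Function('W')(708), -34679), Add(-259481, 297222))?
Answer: Rational(-308876835179, 236) ≈ -1.3088e+9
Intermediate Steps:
Mul(Add(Function('W')(708), -34679), Add(-259481, 297222)) = Mul(Add(Mul(375, Pow(708, -1)), -34679), Add(-259481, 297222)) = Mul(Add(Mul(375, Rational(1, 708)), -34679), 37741) = Mul(Add(Rational(125, 236), -34679), 37741) = Mul(Rational(-8184119, 236), 37741) = Rational(-308876835179, 236)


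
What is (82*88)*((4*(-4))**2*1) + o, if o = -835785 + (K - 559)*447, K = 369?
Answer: 926581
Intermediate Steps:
o = -920715 (o = -835785 + (369 - 559)*447 = -835785 - 190*447 = -835785 - 84930 = -920715)
(82*88)*((4*(-4))**2*1) + o = (82*88)*((4*(-4))**2*1) - 920715 = 7216*((-16)**2*1) - 920715 = 7216*(256*1) - 920715 = 7216*256 - 920715 = 1847296 - 920715 = 926581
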